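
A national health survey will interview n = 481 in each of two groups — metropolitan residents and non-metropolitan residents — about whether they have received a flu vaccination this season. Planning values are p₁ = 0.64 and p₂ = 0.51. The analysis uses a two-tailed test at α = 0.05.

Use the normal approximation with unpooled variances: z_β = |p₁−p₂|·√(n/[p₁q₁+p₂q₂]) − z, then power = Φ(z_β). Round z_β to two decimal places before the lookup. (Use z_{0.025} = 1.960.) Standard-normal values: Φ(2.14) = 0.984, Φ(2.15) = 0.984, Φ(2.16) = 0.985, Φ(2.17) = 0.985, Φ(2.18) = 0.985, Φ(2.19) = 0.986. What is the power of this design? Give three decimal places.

z_β = |p₁−p₂|·√(n/[p₁q₁+p₂q₂]) − z_{α/2}
    = 0.13 · √(481/0.4803) − 1.960
    = 0.13 · 31.6458 − 1.960
    = 4.1140 − 1.960 = 2.1540 → 2.15
Power = Φ(2.15) = 0.984.

Power ≈ 0.984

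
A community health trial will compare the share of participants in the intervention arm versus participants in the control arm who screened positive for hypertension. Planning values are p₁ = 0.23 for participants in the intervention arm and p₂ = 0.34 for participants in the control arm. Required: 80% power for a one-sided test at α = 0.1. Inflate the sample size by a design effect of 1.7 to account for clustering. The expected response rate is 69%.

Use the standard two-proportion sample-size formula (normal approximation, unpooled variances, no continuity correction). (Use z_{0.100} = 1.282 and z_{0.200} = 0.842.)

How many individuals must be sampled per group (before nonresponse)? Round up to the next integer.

n = 369 per group

n = (z_α + z_β)² · [p₁(1−p₁) + p₂(1−p₂)] / (p₁ − p₂)²
  = (1.282 + 0.842)² · (0.23·0.77 + 0.34·0.66) / (-0.11)²
  = (2.124)² · (0.1771 + 0.2244) / 0.0121
  = 4.5114 · 0.4015 / 0.0121
  = 149.70
Design effect: 1.7 × 149.70 = 254.48.
Adjust for 69% response: 254.48 / 0.69 = 368.82.
Round up → n = 369 per group.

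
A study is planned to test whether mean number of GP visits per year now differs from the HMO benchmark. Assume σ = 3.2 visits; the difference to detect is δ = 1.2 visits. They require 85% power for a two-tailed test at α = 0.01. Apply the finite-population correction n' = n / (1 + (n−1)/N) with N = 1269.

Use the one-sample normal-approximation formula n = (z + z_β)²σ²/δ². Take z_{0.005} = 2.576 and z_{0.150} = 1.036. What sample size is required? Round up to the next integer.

n = (z_{α/2} + z_β)² · σ² / δ²
  = (2.576 + 1.036)² · 3.2² / 1.2²
  = 13.0465 · 10.24 / 1.44
  = 92.78
Finite-population correction (N = 1269): 92.78 / (1 + (92.78 − 1)/1269) = 86.52.
Round up → n = 87.

n = 87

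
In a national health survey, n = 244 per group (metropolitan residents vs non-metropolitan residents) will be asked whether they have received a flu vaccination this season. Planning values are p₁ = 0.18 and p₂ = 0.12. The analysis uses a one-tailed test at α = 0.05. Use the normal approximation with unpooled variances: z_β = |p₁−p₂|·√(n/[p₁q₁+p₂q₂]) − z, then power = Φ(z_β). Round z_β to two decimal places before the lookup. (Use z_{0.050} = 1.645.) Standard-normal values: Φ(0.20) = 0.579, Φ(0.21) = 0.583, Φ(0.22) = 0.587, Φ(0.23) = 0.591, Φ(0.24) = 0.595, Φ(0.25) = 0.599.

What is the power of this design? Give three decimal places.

z_β = |p₁−p₂|·√(n/[p₁q₁+p₂q₂]) − z_α
    = 0.06 · √(244/0.2532) − 1.645
    = 0.06 · 31.0430 − 1.645
    = 1.8626 − 1.645 = 0.2176 → 0.22
Power = Φ(0.22) = 0.587.

Power ≈ 0.587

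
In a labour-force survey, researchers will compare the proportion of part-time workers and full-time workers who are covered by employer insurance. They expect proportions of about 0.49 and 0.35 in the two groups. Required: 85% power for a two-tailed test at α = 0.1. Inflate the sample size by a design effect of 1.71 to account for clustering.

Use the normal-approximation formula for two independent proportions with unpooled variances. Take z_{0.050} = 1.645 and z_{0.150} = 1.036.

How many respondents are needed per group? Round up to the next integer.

n = 300 per group

n = (z_{α/2} + z_β)² · [p₁(1−p₁) + p₂(1−p₂)] / (p₁ − p₂)²
  = (1.645 + 1.036)² · (0.49·0.51 + 0.35·0.65) / (0.14)²
  = (2.681)² · (0.2499 + 0.2275) / 0.0196
  = 7.1878 · 0.4774 / 0.0196
  = 175.07
Design effect: 1.71 × 175.07 = 299.38.
Round up → n = 300 per group.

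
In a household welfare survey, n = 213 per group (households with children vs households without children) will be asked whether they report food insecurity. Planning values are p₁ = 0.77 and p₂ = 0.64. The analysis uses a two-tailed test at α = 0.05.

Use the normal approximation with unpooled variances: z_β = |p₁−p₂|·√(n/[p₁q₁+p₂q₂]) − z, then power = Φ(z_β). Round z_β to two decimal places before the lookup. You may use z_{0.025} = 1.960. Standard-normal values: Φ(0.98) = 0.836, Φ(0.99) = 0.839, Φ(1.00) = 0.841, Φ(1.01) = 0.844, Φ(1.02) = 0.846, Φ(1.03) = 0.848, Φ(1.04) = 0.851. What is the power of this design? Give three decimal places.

Power ≈ 0.844

z_β = |p₁−p₂|·√(n/[p₁q₁+p₂q₂]) − z_{α/2}
    = 0.13 · √(213/0.4075) − 1.960
    = 0.13 · 22.8626 − 1.960
    = 2.9721 − 1.960 = 1.0121 → 1.01
Power = Φ(1.01) = 0.844.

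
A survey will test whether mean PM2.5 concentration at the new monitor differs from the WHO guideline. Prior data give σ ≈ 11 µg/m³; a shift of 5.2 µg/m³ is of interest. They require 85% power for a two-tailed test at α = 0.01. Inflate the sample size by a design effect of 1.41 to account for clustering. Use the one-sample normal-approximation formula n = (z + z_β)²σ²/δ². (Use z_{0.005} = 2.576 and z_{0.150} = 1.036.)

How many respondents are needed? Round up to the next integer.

n = 83

n = (z_{α/2} + z_β)² · σ² / δ²
  = (2.576 + 1.036)² · 11² / 5.2²
  = 13.0465 · 121 / 27.04
  = 58.38
Design effect: 1.41 × 58.38 = 82.32.
Round up → n = 83.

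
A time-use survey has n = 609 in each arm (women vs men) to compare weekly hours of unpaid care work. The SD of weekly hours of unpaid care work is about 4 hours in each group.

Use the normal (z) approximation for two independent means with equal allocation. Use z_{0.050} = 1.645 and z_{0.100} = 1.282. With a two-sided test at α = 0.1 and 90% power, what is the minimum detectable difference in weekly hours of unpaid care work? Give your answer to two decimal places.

Minimum detectable difference ≈ 0.67 hours

δ = (z_{α/2} + z_β) · √((σ₁²+σ₂²)/n)
  = (1.645 + 1.282) · √(32/609)
  = 2.927 · √0.05255
  = 2.927 · 0.2292
  = 0.6709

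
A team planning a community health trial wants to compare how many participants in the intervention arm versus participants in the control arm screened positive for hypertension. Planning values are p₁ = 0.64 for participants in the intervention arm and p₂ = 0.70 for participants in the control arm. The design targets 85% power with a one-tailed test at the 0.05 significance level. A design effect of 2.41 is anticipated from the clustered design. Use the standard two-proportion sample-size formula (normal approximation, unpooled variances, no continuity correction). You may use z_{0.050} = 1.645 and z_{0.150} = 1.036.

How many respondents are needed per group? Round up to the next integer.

n = 2120 per group

n = (z_α + z_β)² · [p₁(1−p₁) + p₂(1−p₂)] / (p₁ − p₂)²
  = (1.645 + 1.036)² · (0.64·0.36 + 0.70·0.30) / (-0.06)²
  = (2.681)² · (0.2304 + 0.2100) / 0.0036
  = 7.1878 · 0.4404 / 0.0036
  = 879.30
Design effect: 2.41 × 879.30 = 2119.12.
Round up → n = 2120 per group.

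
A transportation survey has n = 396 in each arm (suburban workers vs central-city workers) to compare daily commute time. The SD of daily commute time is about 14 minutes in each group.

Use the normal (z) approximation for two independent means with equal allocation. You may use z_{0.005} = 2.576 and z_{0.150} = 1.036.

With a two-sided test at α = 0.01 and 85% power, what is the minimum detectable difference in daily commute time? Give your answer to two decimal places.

Minimum detectable difference ≈ 3.59 minutes

δ = (z_{α/2} + z_β) · √((σ₁²+σ₂²)/n)
  = (2.576 + 1.036) · √(392/396)
  = 3.612 · √0.9899
  = 3.612 · 0.9949
  = 3.5937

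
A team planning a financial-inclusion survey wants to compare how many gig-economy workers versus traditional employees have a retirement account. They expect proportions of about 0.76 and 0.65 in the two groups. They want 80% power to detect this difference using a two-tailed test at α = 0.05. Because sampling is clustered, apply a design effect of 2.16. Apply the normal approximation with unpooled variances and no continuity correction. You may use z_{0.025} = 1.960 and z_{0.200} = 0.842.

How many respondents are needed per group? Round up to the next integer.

n = (z_{α/2} + z_β)² · [p₁(1−p₁) + p₂(1−p₂)] / (p₁ − p₂)²
  = (1.960 + 0.842)² · (0.76·0.24 + 0.65·0.35) / (0.11)²
  = (2.802)² · (0.1824 + 0.2275) / 0.0121
  = 7.8512 · 0.4099 / 0.0121
  = 265.97
Design effect: 2.16 × 265.97 = 574.49.
Round up → n = 575 per group.

n = 575 per group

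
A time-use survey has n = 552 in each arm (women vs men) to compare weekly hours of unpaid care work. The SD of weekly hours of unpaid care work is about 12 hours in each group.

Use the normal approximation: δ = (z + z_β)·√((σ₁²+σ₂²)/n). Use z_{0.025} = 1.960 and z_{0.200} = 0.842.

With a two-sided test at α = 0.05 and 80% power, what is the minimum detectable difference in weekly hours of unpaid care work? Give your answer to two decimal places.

Minimum detectable difference ≈ 2.02 hours

δ = (z_{α/2} + z_β) · √((σ₁²+σ₂²)/n)
  = (1.960 + 0.842) · √(288/552)
  = 2.802 · √0.52174
  = 2.802 · 0.7223
  = 2.0239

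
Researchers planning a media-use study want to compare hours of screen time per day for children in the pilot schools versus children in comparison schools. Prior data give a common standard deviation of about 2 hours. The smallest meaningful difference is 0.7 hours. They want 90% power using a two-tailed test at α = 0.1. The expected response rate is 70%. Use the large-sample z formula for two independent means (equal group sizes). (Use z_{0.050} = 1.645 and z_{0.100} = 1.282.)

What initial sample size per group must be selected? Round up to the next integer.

n = 200 per group

n = (z_{α/2} + z_β)² · (σ₁² + σ₂²) / δ²
  = (1.645 + 1.282)² · (2·2² = 8) / 0.7²
  = 8.5673 · 8 / 0.49
  = 139.87
Adjust for 70% response: 139.87 / 0.70 = 199.82.
Round up → n = 200 per group.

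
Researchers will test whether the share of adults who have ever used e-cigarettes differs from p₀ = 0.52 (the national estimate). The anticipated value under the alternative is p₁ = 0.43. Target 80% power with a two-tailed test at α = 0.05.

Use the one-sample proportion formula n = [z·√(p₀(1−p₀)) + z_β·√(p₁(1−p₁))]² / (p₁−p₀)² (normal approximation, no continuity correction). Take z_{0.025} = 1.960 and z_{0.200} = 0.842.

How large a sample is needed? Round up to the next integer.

n = [z_{α/2}·√(p₀q₀) + z_β·√(p₁q₁)]² / (p₁ − p₀)²
  = [1.960·√(0.52·0.48) + 0.842·√(0.43·0.57)]² / (-0.09)²
  = [1.960·0.4996 + 0.842·0.4951]² / 0.0081
  = [1.3961]² / 0.0081
  = 240.62
Round up → n = 241.

n = 241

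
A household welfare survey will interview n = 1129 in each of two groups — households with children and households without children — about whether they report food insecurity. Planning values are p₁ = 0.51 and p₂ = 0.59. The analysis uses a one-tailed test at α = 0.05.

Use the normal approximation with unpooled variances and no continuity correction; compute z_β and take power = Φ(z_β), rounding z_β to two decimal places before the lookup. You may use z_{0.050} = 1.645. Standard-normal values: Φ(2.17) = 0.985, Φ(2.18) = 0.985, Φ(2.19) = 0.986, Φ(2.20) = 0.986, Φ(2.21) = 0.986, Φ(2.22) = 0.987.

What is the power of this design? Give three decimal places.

z_β = |p₁−p₂|·√(n/[p₁q₁+p₂q₂]) − z_α
    = 0.08 · √(1129/0.4918) − 1.645
    = 0.08 · 47.9129 − 1.645
    = 3.8330 − 1.645 = 2.1880 → 2.19
Power = Φ(2.19) = 0.986.

Power ≈ 0.986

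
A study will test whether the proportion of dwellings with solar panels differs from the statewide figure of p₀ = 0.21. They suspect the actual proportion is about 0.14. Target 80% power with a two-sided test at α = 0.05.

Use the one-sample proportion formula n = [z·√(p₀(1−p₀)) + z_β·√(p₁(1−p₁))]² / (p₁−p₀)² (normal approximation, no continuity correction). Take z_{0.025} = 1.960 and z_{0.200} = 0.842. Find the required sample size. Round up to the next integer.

n = 243

n = [z_{α/2}·√(p₀q₀) + z_β·√(p₁q₁)]² / (p₁ − p₀)²
  = [1.960·√(0.21·0.79) + 0.842·√(0.14·0.86)]² / (-0.07)²
  = [1.960·0.4073 + 0.842·0.3470]² / 0.0049
  = [1.0905]² / 0.0049
  = 242.69
Round up → n = 243.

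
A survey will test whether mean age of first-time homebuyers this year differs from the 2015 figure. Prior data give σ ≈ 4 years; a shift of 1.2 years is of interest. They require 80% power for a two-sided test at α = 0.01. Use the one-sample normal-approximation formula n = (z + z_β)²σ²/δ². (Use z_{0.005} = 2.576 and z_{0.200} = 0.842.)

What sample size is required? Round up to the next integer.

n = 130

n = (z_{α/2} + z_β)² · σ² / δ²
  = (2.576 + 0.842)² · 4² / 1.2²
  = 11.6827 · 16 / 1.44
  = 129.81
Round up → n = 130.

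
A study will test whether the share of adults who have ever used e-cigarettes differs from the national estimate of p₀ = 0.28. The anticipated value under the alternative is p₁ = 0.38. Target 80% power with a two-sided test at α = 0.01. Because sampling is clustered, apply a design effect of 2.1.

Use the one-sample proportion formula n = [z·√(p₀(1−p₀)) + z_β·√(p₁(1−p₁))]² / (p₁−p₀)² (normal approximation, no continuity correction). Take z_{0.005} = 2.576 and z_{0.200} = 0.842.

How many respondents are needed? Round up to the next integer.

n = [z_{α/2}·√(p₀q₀) + z_β·√(p₁q₁)]² / (p₁ − p₀)²
  = [2.576·√(0.28·0.72) + 0.842·√(0.38·0.62)]² / (0.10)²
  = [2.576·0.4490 + 0.842·0.4854]² / 0.0100
  = [1.5653]² / 0.0100
  = 245.02
Design effect: 2.1 × 245.02 = 514.55.
Round up → n = 515.

n = 515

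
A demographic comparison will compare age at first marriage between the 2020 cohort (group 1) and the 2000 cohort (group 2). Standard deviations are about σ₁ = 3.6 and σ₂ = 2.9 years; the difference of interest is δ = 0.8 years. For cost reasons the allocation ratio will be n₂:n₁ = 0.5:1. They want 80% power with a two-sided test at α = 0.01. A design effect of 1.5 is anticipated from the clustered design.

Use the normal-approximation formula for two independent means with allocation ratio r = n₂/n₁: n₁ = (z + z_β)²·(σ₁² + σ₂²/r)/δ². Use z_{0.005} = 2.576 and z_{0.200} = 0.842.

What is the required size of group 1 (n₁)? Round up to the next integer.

n₁ = (z_{α/2} + z_β)² · (σ₁² + σ₂²/r) / δ²
   = (2.576 + 0.842)² · (3.6² + 2.9²/0.5) / 0.8²
   = 11.6827 · (12.96 + 16.82) / 0.64
   = 11.6827 · 29.78 / 0.64
   = 543.61
Design effect: 1.5 × 543.61 = 815.42.
Round up → n₁ = 816; n₂ = r·n₁ = 0.5 × 816 = 408.

n₁ = 816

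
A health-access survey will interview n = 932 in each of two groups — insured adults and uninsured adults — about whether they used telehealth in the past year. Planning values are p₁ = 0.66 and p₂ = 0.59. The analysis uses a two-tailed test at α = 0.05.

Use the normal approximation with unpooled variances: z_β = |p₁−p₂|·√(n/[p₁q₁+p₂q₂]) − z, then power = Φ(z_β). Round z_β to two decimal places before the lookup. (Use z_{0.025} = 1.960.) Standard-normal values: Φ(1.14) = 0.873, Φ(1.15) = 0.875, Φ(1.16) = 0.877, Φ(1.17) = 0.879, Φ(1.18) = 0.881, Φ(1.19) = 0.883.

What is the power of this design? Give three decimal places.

z_β = |p₁−p₂|·√(n/[p₁q₁+p₂q₂]) − z_{α/2}
    = 0.07 · √(932/0.4663) − 1.960
    = 0.07 · 44.7070 − 1.960
    = 3.1295 − 1.960 = 1.1695 → 1.17
Power = Φ(1.17) = 0.879.

Power ≈ 0.879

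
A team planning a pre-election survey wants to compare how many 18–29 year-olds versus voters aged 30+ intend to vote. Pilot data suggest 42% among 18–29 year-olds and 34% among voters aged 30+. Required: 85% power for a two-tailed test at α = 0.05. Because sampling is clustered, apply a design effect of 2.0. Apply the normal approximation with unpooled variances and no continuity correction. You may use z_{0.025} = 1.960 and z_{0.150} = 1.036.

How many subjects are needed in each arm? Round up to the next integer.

n = 1313 per group

n = (z_{α/2} + z_β)² · [p₁(1−p₁) + p₂(1−p₂)] / (p₁ − p₂)²
  = (1.960 + 1.036)² · (0.42·0.58 + 0.34·0.66) / (0.08)²
  = (2.996)² · (0.2436 + 0.2244) / 0.0064
  = 8.9760 · 0.4680 / 0.0064
  = 656.37
Design effect: 2.0 × 656.37 = 1312.74.
Round up → n = 1313 per group.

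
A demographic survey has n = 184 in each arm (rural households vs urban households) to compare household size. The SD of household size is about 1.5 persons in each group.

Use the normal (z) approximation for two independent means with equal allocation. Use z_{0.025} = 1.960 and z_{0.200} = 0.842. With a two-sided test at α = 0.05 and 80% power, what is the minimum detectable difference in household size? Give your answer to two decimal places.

Minimum detectable difference ≈ 0.44 persons

δ = (z_{α/2} + z_β) · √((σ₁²+σ₂²)/n)
  = (1.960 + 0.842) · √(4.5/184)
  = 2.802 · √0.02446
  = 2.802 · 0.1564
  = 0.4382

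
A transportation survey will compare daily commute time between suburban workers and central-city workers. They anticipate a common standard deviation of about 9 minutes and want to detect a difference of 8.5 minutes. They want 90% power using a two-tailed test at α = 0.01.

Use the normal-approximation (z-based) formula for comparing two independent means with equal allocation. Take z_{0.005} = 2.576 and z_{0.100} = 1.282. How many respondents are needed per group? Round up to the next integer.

n = 34 per group

n = (z_{α/2} + z_β)² · (σ₁² + σ₂²) / δ²
  = (2.576 + 1.282)² · (2·9² = 162) / 8.5²
  = 14.8842 · 162 / 72.25
  = 33.37
Round up → n = 34 per group.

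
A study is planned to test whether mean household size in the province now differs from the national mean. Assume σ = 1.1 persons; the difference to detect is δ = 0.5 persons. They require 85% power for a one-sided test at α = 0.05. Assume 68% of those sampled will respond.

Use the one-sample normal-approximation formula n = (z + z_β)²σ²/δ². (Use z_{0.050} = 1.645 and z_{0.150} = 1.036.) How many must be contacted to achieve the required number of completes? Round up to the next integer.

n = (z_α + z_β)² · σ² / δ²
  = (1.645 + 1.036)² · 1.1² / 0.5²
  = 7.1878 · 1.21 / 0.25
  = 34.79
Adjust for 68% response: 34.79 / 0.68 = 51.16.
Round up → n = 52.

n = 52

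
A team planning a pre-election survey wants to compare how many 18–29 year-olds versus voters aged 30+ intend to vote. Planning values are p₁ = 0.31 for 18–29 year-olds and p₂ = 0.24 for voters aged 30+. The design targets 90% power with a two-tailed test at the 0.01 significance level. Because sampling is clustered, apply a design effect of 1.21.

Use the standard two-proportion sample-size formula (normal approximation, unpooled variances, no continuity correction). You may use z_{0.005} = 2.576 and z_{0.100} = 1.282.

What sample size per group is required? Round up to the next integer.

n = (z_{α/2} + z_β)² · [p₁(1−p₁) + p₂(1−p₂)] / (p₁ − p₂)²
  = (2.576 + 1.282)² · (0.31·0.69 + 0.24·0.76) / (0.07)²
  = (3.858)² · (0.2139 + 0.1824) / 0.0049
  = 14.8842 · 0.3963 / 0.0049
  = 1203.79
Design effect: 1.21 × 1203.79 = 1456.59.
Round up → n = 1457 per group.

n = 1457 per group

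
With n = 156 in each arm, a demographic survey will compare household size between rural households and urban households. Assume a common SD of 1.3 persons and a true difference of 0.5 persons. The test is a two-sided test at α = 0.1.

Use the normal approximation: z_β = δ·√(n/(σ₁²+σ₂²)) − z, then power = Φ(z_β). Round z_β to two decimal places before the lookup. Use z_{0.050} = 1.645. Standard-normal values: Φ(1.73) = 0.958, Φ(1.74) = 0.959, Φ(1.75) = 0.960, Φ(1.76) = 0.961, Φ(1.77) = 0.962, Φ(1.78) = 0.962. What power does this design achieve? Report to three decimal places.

z_β = δ·√(n/(σ₁²+σ₂²)) − z_{α/2}
    = 0.5 · √(156/3.38) − 1.645
    = 0.5 · 6.79366 − 1.645
    = 3.3968 − 1.645 = 1.7518 → 1.75
Power = Φ(1.75) = 0.960.

Power ≈ 0.960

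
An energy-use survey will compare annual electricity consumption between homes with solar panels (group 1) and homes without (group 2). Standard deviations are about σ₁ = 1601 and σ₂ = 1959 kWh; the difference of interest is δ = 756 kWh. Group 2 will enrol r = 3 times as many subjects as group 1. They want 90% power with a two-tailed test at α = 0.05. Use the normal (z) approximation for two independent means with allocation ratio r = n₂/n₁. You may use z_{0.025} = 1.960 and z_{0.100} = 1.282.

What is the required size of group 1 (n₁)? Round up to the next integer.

n₁ = 71

n₁ = (z_{α/2} + z_β)² · (σ₁² + σ₂²/r) / δ²
   = (1.960 + 1.282)² · (1601² + 1959²/3) / 756²
   = 10.5106 · (2563201 + 1279227) / 571536
   = 10.5106 · 3842428 / 571536
   = 70.66
Round up → n₁ = 71; n₂ = r·n₁ = 3 × 71 = 213.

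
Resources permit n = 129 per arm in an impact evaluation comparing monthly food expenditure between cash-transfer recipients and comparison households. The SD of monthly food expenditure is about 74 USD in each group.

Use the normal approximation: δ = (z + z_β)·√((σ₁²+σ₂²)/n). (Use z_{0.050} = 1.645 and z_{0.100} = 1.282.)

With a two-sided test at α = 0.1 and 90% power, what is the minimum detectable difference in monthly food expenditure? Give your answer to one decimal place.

Minimum detectable difference ≈ 27.0 USD

δ = (z_{α/2} + z_β) · √((σ₁²+σ₂²)/n)
  = (1.645 + 1.282) · √(10952/129)
  = 2.927 · √84.8992
  = 2.927 · 9.2141
  = 26.9696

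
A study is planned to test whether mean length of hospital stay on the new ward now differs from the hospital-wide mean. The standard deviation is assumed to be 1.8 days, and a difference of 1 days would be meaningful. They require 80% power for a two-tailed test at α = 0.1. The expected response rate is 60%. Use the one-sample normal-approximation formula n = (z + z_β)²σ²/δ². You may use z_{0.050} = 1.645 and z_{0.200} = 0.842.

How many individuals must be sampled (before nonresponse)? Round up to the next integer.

n = 34

n = (z_{α/2} + z_β)² · σ² / δ²
  = (1.645 + 0.842)² · 1.8² / 1²
  = 6.1852 · 3.24 / 1
  = 20.04
Adjust for 60% response: 20.04 / 0.60 = 33.40.
Round up → n = 34.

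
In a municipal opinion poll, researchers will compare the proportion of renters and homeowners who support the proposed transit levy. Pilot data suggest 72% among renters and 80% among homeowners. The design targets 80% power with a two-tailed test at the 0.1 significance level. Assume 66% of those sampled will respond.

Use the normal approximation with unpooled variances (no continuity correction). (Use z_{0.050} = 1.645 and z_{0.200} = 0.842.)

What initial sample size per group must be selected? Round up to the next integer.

n = (z_{α/2} + z_β)² · [p₁(1−p₁) + p₂(1−p₂)] / (p₁ − p₂)²
  = (1.645 + 0.842)² · (0.72·0.28 + 0.80·0.20) / (-0.08)²
  = (2.487)² · (0.2016 + 0.1600) / 0.0064
  = 6.1852 · 0.3616 / 0.0064
  = 349.46
Adjust for 66% response: 349.46 / 0.66 = 529.49.
Round up → n = 530 per group.

n = 530 per group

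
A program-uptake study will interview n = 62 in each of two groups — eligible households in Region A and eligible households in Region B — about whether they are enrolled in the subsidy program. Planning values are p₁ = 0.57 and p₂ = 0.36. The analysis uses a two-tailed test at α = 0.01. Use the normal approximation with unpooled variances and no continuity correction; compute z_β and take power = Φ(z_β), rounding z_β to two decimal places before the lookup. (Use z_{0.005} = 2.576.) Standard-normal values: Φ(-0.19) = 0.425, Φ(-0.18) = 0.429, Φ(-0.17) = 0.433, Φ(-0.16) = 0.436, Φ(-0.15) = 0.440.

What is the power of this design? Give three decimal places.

z_β = |p₁−p₂|·√(n/[p₁q₁+p₂q₂]) − z_{α/2}
    = 0.21 · √(62/0.4755) − 2.576
    = 0.21 · 11.4188 − 2.576
    = 2.3979 − 2.576 = -0.1781 → -0.18
Power = Φ(-0.18) = 0.429.

Power ≈ 0.429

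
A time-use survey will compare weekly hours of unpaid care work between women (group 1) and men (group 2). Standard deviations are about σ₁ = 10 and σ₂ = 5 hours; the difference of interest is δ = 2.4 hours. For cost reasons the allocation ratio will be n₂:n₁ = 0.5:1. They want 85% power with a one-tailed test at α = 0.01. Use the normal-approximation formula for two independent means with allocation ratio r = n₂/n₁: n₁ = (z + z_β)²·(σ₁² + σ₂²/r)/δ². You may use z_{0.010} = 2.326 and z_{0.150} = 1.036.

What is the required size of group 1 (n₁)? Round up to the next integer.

n₁ = (z_α + z_β)² · (σ₁² + σ₂²/r) / δ²
   = (2.326 + 1.036)² · (10² + 5²/0.5) / 2.4²
   = 11.3030 · (100 + 50) / 5.76
   = 11.3030 · 150 / 5.76
   = 294.35
Round up → n₁ = 295; n₂ = r·n₁ = 0.5 × 295 = 148.

n₁ = 295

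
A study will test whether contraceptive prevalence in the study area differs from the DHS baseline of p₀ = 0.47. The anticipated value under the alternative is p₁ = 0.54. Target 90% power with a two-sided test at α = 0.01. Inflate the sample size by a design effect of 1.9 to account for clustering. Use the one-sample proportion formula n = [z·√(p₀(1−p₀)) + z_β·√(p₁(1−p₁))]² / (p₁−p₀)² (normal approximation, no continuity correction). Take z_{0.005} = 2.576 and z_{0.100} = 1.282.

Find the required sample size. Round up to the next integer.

n = [z_{α/2}·√(p₀q₀) + z_β·√(p₁q₁)]² / (p₁ − p₀)²
  = [2.576·√(0.47·0.53) + 1.282·√(0.54·0.46)]² / (0.07)²
  = [2.576·0.4991 + 1.282·0.4984]² / 0.0049
  = [1.9246]² / 0.0049
  = 755.96
Design effect: 1.9 × 755.96 = 1436.32.
Round up → n = 1437.

n = 1437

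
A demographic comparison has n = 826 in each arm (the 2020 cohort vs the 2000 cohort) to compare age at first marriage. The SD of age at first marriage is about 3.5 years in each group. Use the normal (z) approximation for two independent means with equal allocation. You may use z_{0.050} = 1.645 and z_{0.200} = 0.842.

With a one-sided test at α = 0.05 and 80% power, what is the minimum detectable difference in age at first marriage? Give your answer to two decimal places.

δ = (z_α + z_β) · √((σ₁²+σ₂²)/n)
  = (1.645 + 0.842) · √(24.5/826)
  = 2.487 · √0.02966
  = 2.487 · 0.1722
  = 0.4283

Minimum detectable difference ≈ 0.43 years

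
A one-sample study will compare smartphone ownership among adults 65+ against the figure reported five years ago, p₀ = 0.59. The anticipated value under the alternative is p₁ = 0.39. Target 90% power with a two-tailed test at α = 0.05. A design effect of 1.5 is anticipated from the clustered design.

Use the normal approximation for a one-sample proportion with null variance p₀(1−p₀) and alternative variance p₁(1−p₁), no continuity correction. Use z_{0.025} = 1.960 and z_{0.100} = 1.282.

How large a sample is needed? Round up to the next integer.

n = 95

n = [z_{α/2}·√(p₀q₀) + z_β·√(p₁q₁)]² / (p₁ − p₀)²
  = [1.960·√(0.59·0.41) + 1.282·√(0.39·0.61)]² / (-0.20)²
  = [1.960·0.4918 + 1.282·0.4877]² / 0.0400
  = [1.5893]² / 0.0400
  = 63.15
Design effect: 1.5 × 63.15 = 94.72.
Round up → n = 95.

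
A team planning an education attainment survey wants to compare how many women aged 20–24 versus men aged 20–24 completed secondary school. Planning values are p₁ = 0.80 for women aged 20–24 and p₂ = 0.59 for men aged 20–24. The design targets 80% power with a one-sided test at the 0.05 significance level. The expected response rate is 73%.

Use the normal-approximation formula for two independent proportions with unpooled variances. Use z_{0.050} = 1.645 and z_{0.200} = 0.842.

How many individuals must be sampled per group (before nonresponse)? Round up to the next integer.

n = (z_α + z_β)² · [p₁(1−p₁) + p₂(1−p₂)] / (p₁ − p₂)²
  = (1.645 + 0.842)² · (0.80·0.20 + 0.59·0.41) / (0.21)²
  = (2.487)² · (0.1600 + 0.2419) / 0.0441
  = 6.1852 · 0.4019 / 0.0441
  = 56.37
Adjust for 73% response: 56.37 / 0.73 = 77.22.
Round up → n = 78 per group.

n = 78 per group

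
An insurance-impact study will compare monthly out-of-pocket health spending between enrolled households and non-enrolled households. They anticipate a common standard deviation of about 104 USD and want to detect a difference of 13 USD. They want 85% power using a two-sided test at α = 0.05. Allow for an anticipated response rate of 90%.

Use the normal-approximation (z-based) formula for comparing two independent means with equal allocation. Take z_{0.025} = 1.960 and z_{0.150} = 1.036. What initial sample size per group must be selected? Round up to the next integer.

n = (z_{α/2} + z_β)² · (σ₁² + σ₂²) / δ²
  = (1.960 + 1.036)² · (2·104² = 21632) / 13²
  = 8.9760 · 21632 / 169
  = 1148.93
Adjust for 90% response: 1148.93 / 0.90 = 1276.59.
Round up → n = 1277 per group.

n = 1277 per group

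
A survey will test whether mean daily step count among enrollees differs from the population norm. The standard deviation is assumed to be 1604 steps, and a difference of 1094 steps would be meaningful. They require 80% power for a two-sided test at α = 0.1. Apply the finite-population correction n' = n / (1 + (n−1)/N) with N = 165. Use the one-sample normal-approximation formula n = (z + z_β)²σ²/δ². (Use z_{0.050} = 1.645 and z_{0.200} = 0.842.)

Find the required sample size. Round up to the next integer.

n = 13

n = (z_{α/2} + z_β)² · σ² / δ²
  = (1.645 + 0.842)² · 1604² / 1094²
  = 6.1852 · 2572816 / 1196836
  = 13.30
Finite-population correction (N = 165): 13.30 / (1 + (13.30 − 1)/165) = 12.37.
Round up → n = 13.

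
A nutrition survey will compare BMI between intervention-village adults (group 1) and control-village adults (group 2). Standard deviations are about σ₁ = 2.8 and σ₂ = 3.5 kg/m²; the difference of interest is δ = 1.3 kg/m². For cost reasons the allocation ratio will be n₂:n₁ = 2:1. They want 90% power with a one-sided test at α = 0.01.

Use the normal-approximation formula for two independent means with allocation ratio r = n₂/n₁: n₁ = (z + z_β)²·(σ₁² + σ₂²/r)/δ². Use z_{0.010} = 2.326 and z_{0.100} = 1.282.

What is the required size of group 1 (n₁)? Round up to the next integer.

n₁ = (z_α + z_β)² · (σ₁² + σ₂²/r) / δ²
   = (2.326 + 1.282)² · (2.8² + 3.5²/2) / 1.3²
   = 13.0177 · (7.84 + 6.125) / 1.69
   = 13.0177 · 13.965 / 1.69
   = 107.57
Round up → n₁ = 108; n₂ = r·n₁ = 2 × 108 = 216.

n₁ = 108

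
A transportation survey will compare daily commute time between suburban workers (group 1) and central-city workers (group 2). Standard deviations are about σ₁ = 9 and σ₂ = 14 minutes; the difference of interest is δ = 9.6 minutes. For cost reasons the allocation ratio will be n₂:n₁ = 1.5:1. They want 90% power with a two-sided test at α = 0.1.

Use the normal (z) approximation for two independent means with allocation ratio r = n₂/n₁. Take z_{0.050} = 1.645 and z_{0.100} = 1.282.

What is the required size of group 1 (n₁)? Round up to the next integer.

n₁ = (z_{α/2} + z_β)² · (σ₁² + σ₂²/r) / δ²
   = (1.645 + 1.282)² · (9² + 14²/1.5) / 9.6²
   = 8.5673 · (81 + 130.6667) / 92.16
   = 8.5673 · 211.6667 / 92.16
   = 19.68
Round up → n₁ = 20; n₂ = r·n₁ = 1.5 × 20 = 30.

n₁ = 20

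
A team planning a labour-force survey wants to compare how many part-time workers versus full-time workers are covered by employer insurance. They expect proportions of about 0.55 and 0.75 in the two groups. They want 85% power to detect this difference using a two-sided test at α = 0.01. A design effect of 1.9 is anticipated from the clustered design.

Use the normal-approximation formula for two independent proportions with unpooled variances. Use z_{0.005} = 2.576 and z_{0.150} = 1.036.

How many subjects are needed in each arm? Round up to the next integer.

n = 270 per group

n = (z_{α/2} + z_β)² · [p₁(1−p₁) + p₂(1−p₂)] / (p₁ − p₂)²
  = (2.576 + 1.036)² · (0.55·0.45 + 0.75·0.25) / (-0.20)²
  = (3.612)² · (0.2475 + 0.1875) / 0.0400
  = 13.0465 · 0.4350 / 0.0400
  = 141.88
Design effect: 1.9 × 141.88 = 269.57.
Round up → n = 270 per group.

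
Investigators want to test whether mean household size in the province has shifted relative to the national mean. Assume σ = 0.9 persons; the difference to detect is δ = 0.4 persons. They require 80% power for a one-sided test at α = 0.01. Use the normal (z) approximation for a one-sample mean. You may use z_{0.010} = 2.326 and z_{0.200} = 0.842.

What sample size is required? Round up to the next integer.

n = 51

n = (z_α + z_β)² · σ² / δ²
  = (2.326 + 0.842)² · 0.9² / 0.4²
  = 10.0362 · 0.81 / 0.16
  = 50.81
Round up → n = 51.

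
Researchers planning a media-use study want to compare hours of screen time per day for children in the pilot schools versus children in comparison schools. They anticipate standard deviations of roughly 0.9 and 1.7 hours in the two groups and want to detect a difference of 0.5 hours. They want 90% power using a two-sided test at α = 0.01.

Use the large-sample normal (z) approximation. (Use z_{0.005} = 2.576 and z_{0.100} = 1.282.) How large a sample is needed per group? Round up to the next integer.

n = 221 per group

n = (z_{α/2} + z_β)² · (σ₁² + σ₂²) / δ²
  = (2.576 + 1.282)² · (0.9² + 1.7² = 3.7) / 0.5²
  = 14.8842 · 3.7 / 0.25
  = 220.29
Round up → n = 221 per group.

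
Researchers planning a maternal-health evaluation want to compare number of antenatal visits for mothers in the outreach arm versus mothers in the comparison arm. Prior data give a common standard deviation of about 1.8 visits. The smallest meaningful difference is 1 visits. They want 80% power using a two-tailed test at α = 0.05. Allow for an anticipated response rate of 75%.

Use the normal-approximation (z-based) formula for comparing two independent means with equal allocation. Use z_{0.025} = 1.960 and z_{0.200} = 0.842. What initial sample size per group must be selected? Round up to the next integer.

n = 68 per group

n = (z_{α/2} + z_β)² · (σ₁² + σ₂²) / δ²
  = (1.960 + 0.842)² · (2·1.8² = 6.48) / 1²
  = 7.8512 · 6.48 / 1
  = 50.88
Adjust for 75% response: 50.88 / 0.75 = 67.83.
Round up → n = 68 per group.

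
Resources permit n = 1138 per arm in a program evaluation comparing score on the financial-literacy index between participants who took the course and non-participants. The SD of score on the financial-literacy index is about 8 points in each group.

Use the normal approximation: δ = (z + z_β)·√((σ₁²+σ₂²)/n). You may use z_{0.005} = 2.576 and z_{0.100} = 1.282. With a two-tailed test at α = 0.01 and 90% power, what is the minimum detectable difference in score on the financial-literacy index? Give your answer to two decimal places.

Minimum detectable difference ≈ 1.29 points

δ = (z_{α/2} + z_β) · √((σ₁²+σ₂²)/n)
  = (2.576 + 1.282) · √(128/1138)
  = 3.858 · √0.11248
  = 3.858 · 0.3354
  = 1.2939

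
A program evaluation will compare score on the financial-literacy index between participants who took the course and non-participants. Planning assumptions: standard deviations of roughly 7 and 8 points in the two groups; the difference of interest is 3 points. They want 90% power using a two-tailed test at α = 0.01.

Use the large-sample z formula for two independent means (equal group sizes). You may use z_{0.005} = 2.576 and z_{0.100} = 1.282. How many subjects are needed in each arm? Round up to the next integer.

n = 187 per group

n = (z_{α/2} + z_β)² · (σ₁² + σ₂²) / δ²
  = (2.576 + 1.282)² · (7² + 8² = 113) / 3²
  = 14.8842 · 113 / 9
  = 186.88
Round up → n = 187 per group.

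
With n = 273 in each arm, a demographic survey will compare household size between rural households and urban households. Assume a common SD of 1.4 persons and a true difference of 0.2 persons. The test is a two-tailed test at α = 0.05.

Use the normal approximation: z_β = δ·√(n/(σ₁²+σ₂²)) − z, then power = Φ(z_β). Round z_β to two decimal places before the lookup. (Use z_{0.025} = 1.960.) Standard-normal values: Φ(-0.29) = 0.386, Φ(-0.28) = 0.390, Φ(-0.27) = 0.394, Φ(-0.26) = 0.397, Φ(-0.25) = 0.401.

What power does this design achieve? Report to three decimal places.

Power ≈ 0.386

z_β = δ·√(n/(σ₁²+σ₂²)) − z_{α/2}
    = 0.2 · √(273/3.92) − 1.960
    = 0.2 · 8.34523 − 1.960
    = 1.6690 − 1.960 = -0.2910 → -0.29
Power = Φ(-0.29) = 0.386.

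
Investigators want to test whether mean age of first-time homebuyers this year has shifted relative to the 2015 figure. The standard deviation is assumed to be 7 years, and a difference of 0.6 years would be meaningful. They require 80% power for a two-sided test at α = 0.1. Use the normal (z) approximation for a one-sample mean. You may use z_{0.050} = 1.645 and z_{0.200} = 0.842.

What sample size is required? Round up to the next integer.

n = 842

n = (z_{α/2} + z_β)² · σ² / δ²
  = (1.645 + 0.842)² · 7² / 0.6²
  = 6.1852 · 49 / 0.36
  = 841.87
Round up → n = 842.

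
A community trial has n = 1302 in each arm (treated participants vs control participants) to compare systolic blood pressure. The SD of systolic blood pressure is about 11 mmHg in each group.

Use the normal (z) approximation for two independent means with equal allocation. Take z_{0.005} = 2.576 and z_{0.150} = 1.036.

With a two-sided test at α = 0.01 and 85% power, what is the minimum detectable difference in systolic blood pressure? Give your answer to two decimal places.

Minimum detectable difference ≈ 1.56 mmHg

δ = (z_{α/2} + z_β) · √((σ₁²+σ₂²)/n)
  = (2.576 + 1.036) · √(242/1302)
  = 3.612 · √0.18587
  = 3.612 · 0.4311
  = 1.5572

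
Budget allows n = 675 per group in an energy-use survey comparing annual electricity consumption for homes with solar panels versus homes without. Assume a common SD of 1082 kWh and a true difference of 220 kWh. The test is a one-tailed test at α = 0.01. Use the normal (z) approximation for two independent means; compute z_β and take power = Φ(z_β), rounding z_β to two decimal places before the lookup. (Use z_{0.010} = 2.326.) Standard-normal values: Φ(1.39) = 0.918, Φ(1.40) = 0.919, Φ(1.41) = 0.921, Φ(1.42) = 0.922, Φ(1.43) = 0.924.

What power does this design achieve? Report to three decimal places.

Power ≈ 0.921

z_β = δ·√(n/(σ₁²+σ₂²)) − z_α
    = 220 · √(675/2341448) − 2.326
    = 220 · 0.01698 − 2.326
    = 3.7354 − 2.326 = 1.4094 → 1.41
Power = Φ(1.41) = 0.921.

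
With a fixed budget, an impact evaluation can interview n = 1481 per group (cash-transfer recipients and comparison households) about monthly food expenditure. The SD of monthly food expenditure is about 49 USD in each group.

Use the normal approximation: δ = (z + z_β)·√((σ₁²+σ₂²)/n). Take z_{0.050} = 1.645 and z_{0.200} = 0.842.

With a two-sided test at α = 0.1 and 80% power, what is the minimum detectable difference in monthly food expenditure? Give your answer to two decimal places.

δ = (z_{α/2} + z_β) · √((σ₁²+σ₂²)/n)
  = (1.645 + 0.842) · √(4802/1481)
  = 2.487 · √3.2424
  = 2.487 · 1.8007
  = 4.4783

Minimum detectable difference ≈ 4.48 USD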